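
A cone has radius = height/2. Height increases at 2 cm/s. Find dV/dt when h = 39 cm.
1521π/2 cm³/s

V = (1/3)π(h/2)²h = πh³/12
dV/dt = πh²/4 · 2
At h = 39: dV/dt = 1521π/2 cm³/s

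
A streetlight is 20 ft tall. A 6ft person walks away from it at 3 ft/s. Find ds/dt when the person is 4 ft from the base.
9/7 ft/s

By similar triangles: 20/(x+s) = 6/s
Solving: s = 6x/14
ds/dt = 6/14 · dx/dt = 3/7 · 3 = 9/7 ft/s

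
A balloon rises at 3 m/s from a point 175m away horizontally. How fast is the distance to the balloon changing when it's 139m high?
417√49946/49946 ≈ 1.866 m/s

z² = 175² + y²
z = √(175² + 139²) = √49946
dz/dt = y/z · dy/dt = 139/√49946 · 3 = 417√49946/49946 ≈ 1.866 m/s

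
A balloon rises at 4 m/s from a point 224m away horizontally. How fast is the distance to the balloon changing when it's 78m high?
156√14065/14065 ≈ 1.315 m/s

z² = 224² + y²
z = √(224² + 78²) = 2√14065
dz/dt = y/z · dy/dt = 78/(2√14065) · 4 = 156√14065/14065 ≈ 1.315 m/s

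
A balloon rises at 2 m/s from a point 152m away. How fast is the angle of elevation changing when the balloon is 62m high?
0.011281 rad/s

tan(θ) = y/152
sec²(θ) · dθ/dt = (1/152) · dy/dt
dθ/dt = cos²(θ)/152 · 2 = 152/(152² + 62²) · 2
dθ/dt = 0.011281 rad/s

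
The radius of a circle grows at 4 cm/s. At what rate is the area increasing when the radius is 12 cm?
96π cm²/s

A = πr²
dA/dt = 2πr · dr/dt = 2π(12)(4) = 96π cm²/s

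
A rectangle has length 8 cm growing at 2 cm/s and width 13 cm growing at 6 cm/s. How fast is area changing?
74 cm²/s

A = lw
dA/dt = w·dl/dt + l·dw/dt = 13·2 + 8·6 = 74 cm²/s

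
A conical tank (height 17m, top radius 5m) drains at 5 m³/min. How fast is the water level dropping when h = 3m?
289/(45π) ≈ 2.044 m/min

r/h = 5/17, so r = (5/17)h
V = (1/3)πr²h = (1/3)π((5/17)h)²h = (25/867)πh³
dV/dh = (25/289)πh²
dh/dt = (dV/dt)/(dV/dh) = -5/((25/289)π·3²) = -289/(45π) m/min
The level is dropping at 289/(45π) ≈ 2.044 m/min.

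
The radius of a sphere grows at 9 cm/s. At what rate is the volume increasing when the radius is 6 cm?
1296π cm³/s

V = (4/3)πr³
dV/dt = dV/dr · dr/dt = 4πr² · 9
At r = 6: dV/dt = 1296π cm³/s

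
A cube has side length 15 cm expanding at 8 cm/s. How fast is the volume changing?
5400 cm³/s

V = s³
dV/dt = 3s² · ds/dt = 3·15²·8 = 5400 cm³/s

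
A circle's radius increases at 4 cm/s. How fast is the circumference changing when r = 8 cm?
8π cm/s

C = 2πr
dC/dt = 2π · dr/dt = 2π · 4 = 8π cm/s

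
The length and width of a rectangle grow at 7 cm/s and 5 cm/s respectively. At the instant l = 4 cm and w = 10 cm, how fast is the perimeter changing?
24 cm/s

P = 2(l + w)
dP/dt = 2(dl/dt + dw/dt) = 2(7 + 5) = 24 cm/s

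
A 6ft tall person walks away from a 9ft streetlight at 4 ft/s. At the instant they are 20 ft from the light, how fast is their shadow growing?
8 ft/s

By similar triangles: 9/(x+s) = 6/s
Solving: s = 6x/3
ds/dt = 6/3 · dx/dt = 2 · 4 = 8 ft/s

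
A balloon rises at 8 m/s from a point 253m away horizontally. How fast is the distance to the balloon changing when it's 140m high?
1120√83609/83609 ≈ 3.873 m/s

z² = 253² + y²
z = √(253² + 140²) = √83609
dz/dt = y/z · dy/dt = 140/√83609 · 8 = 1120√83609/83609 ≈ 3.873 m/s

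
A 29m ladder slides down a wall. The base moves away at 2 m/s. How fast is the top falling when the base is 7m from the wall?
7√22/66 ≈ 0.4975 m/s

x² + y² = 29²
2x·dx/dt + 2y·dy/dt = 0
dy/dt = -x/y · dx/dt = -7/(6√22) · 2 = -7√22/66 m/s
The top is descending at 7√22/66 ≈ 0.4975 m/s.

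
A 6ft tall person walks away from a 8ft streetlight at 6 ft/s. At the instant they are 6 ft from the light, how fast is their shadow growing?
18 ft/s

By similar triangles: 8/(x+s) = 6/s
Solving: s = 6x/2
ds/dt = 6/2 · dx/dt = 3 · 6 = 18 ft/s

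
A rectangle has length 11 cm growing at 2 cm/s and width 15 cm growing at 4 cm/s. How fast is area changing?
74 cm²/s

A = lw
dA/dt = w·dl/dt + l·dw/dt = 15·2 + 11·4 = 74 cm²/s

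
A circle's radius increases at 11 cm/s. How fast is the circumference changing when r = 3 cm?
22π cm/s

C = 2πr
dC/dt = 2π · dr/dt = 2π · 11 = 22π cm/s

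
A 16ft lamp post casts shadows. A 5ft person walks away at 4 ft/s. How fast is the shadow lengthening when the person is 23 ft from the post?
20/11 ft/s

By similar triangles: 16/(x+s) = 5/s
Solving: s = 5x/11
ds/dt = 5/11 · dx/dt = 5/11 · 4 = 20/11 ft/s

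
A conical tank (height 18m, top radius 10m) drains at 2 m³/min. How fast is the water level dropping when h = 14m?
81/(2450π) ≈ 0.01052 m/min

r/h = 10/18, so r = (5/9)h
V = (1/3)πr²h = (1/3)π((5/9)h)²h = (25/243)πh³
dV/dh = (25/81)πh²
dh/dt = (dV/dt)/(dV/dh) = -2/((25/81)π·14²) = -81/(2450π) m/min
The level is dropping at 81/(2450π) ≈ 0.01052 m/min.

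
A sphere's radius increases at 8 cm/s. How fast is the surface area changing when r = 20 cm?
1280π cm²/s

S = 4πr²
dS/dt = dS/dr · dr/dt = 8πr · 8
At r = 20: dS/dt = 1280π cm²/s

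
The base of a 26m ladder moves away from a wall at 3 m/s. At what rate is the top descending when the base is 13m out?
√3 ≈ 1.732 m/s

x² + y² = 26²
2x·dx/dt + 2y·dy/dt = 0
dy/dt = -x/y · dx/dt = -13/(13√3) · 3 = -√3 m/s
The top is descending at √3 ≈ 1.732 m/s.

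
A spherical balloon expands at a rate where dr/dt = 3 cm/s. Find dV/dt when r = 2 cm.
48π cm³/s

V = (4/3)πr³
dV/dt = dV/dr · dr/dt = 4πr² · 3
At r = 2: dV/dt = 48π cm³/s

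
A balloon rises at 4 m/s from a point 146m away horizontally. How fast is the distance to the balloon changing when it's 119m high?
476√35477/35477 ≈ 2.527 m/s

z² = 146² + y²
z = √(146² + 119²) = √35477
dz/dt = y/z · dy/dt = 119/√35477 · 4 = 476√35477/35477 ≈ 2.527 m/s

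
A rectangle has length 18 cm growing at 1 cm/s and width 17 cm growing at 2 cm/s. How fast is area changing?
53 cm²/s

A = lw
dA/dt = w·dl/dt + l·dw/dt = 17·1 + 18·2 = 53 cm²/s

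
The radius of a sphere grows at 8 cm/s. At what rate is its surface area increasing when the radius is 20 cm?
1280π cm²/s

S = 4πr²
dS/dt = dS/dr · dr/dt = 8πr · 8
At r = 20: dS/dt = 1280π cm²/s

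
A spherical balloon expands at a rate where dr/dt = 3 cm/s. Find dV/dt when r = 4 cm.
192π cm³/s

V = (4/3)πr³
dV/dt = dV/dr · dr/dt = 4πr² · 3
At r = 4: dV/dt = 192π cm³/s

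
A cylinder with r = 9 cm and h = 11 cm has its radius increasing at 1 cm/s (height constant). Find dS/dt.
58π cm²/s

S = 2πrh + 2πr² (lateral + bases)
dS/dt = (2πh + 4πr)·dr/dt = (2π·11 + 4π·9)·1
= 58π cm²/s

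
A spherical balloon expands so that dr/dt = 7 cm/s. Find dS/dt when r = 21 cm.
1176π cm²/s

S = 4πr²
dS/dt = dS/dr · dr/dt = 8πr · 7
At r = 21: dS/dt = 1176π cm²/s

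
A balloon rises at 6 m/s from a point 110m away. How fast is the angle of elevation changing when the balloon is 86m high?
0.033853 rad/s

tan(θ) = y/110
sec²(θ) · dθ/dt = (1/110) · dy/dt
dθ/dt = cos²(θ)/110 · 6 = 110/(110² + 86²) · 6
dθ/dt = 0.033853 rad/s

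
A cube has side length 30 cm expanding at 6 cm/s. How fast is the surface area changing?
2160 cm²/s

A = 6s²
dA/dt = 12s · ds/dt = 12·30·6 = 2160 cm²/s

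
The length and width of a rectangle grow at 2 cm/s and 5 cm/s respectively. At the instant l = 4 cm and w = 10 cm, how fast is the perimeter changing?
14 cm/s

P = 2(l + w)
dP/dt = 2(dl/dt + dw/dt) = 2(2 + 5) = 14 cm/s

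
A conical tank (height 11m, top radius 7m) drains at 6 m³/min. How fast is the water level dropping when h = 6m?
121/(294π) ≈ 0.131 m/min

r/h = 7/11, so r = (7/11)h
V = (1/3)πr²h = (1/3)π((7/11)h)²h = (49/363)πh³
dV/dh = (49/121)πh²
dh/dt = (dV/dt)/(dV/dh) = -6/((49/121)π·6²) = -121/(294π) m/min
The level is dropping at 121/(294π) ≈ 0.131 m/min.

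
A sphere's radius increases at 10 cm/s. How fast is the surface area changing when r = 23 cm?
1840π cm²/s

S = 4πr²
dS/dt = dS/dr · dr/dt = 8πr · 10
At r = 23: dS/dt = 1840π cm²/s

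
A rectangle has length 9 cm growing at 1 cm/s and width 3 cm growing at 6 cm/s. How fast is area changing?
57 cm²/s

A = lw
dA/dt = w·dl/dt + l·dw/dt = 3·1 + 9·6 = 57 cm²/s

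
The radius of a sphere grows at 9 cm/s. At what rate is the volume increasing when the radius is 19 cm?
12996π cm³/s

V = (4/3)πr³
dV/dt = dV/dr · dr/dt = 4πr² · 9
At r = 19: dV/dt = 12996π cm³/s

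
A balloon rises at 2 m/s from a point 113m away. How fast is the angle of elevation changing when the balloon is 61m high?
0.013705 rad/s

tan(θ) = y/113
sec²(θ) · dθ/dt = (1/113) · dy/dt
dθ/dt = cos²(θ)/113 · 2 = 113/(113² + 61²) · 2
dθ/dt = 0.013705 rad/s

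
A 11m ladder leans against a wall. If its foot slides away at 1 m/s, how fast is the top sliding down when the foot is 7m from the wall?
7√2/12 ≈ 0.825 m/s

x² + y² = 11²
2x·dx/dt + 2y·dy/dt = 0
dy/dt = -x/y · dx/dt = -7/(6√2) · 1 = -7√2/12 m/s
The top is descending at 7√2/12 ≈ 0.825 m/s.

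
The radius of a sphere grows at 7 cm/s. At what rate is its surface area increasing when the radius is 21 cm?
1176π cm²/s

S = 4πr²
dS/dt = dS/dr · dr/dt = 8πr · 7
At r = 21: dS/dt = 1176π cm²/s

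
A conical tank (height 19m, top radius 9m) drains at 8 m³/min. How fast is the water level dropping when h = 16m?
361/(2592π) ≈ 0.04433 m/min

r/h = 9/19, so r = (9/19)h
V = (1/3)πr²h = (1/3)π((9/19)h)²h = (27/361)πh³
dV/dh = (81/361)πh²
dh/dt = (dV/dt)/(dV/dh) = -8/((81/361)π·16²) = -361/(2592π) m/min
The level is dropping at 361/(2592π) ≈ 0.04433 m/min.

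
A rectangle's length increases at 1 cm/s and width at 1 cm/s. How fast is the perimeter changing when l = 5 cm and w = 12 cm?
4 cm/s

P = 2(l + w)
dP/dt = 2(dl/dt + dw/dt) = 2(1 + 1) = 4 cm/s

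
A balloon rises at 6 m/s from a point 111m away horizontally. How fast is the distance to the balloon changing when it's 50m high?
300√14821/14821 ≈ 2.464 m/s

z² = 111² + y²
z = √(111² + 50²) = √14821
dz/dt = y/z · dy/dt = 50/√14821 · 6 = 300√14821/14821 ≈ 2.464 m/s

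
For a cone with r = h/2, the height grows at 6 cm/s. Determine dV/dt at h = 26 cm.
1014π cm³/s

V = (1/3)π(h/2)²h = πh³/12
dV/dt = πh²/4 · 6
At h = 26: dV/dt = 1014π cm³/s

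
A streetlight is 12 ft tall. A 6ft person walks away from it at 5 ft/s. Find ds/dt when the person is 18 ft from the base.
5 ft/s

By similar triangles: 12/(x+s) = 6/s
Solving: s = 6x/6
ds/dt = 6/6 · dx/dt = 1 · 5 = 5 ft/s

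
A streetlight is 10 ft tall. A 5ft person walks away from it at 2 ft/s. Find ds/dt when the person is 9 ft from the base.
2 ft/s

By similar triangles: 10/(x+s) = 5/s
Solving: s = 5x/5
ds/dt = 5/5 · dx/dt = 1 · 2 = 2 ft/s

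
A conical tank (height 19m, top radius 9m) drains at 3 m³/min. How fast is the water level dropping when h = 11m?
361/(3267π) ≈ 0.03517 m/min

r/h = 9/19, so r = (9/19)h
V = (1/3)πr²h = (1/3)π((9/19)h)²h = (27/361)πh³
dV/dh = (81/361)πh²
dh/dt = (dV/dt)/(dV/dh) = -3/((81/361)π·11²) = -361/(3267π) m/min
The level is dropping at 361/(3267π) ≈ 0.03517 m/min.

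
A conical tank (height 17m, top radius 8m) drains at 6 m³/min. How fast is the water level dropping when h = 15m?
289/(2400π) ≈ 0.03833 m/min

r/h = 8/17, so r = (8/17)h
V = (1/3)πr²h = (1/3)π((8/17)h)²h = (64/867)πh³
dV/dh = (64/289)πh²
dh/dt = (dV/dt)/(dV/dh) = -6/((64/289)π·15²) = -289/(2400π) m/min
The level is dropping at 289/(2400π) ≈ 0.03833 m/min.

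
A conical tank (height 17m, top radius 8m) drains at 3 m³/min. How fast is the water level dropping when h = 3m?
289/(192π) ≈ 0.4791 m/min

r/h = 8/17, so r = (8/17)h
V = (1/3)πr²h = (1/3)π((8/17)h)²h = (64/867)πh³
dV/dh = (64/289)πh²
dh/dt = (dV/dt)/(dV/dh) = -3/((64/289)π·3²) = -289/(192π) m/min
The level is dropping at 289/(192π) ≈ 0.4791 m/min.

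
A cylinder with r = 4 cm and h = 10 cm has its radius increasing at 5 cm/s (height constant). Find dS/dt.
180π cm²/s

S = 2πrh + 2πr² (lateral + bases)
dS/dt = (2πh + 4πr)·dr/dt = (2π·10 + 4π·4)·5
= 180π cm²/s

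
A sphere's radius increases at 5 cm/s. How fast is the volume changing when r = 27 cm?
14580π cm³/s

V = (4/3)πr³
dV/dt = dV/dr · dr/dt = 4πr² · 5
At r = 27: dV/dt = 14580π cm³/s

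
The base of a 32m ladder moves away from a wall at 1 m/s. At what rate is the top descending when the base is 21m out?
21√583/583 ≈ 0.8697 m/s

x² + y² = 32²
2x·dx/dt + 2y·dy/dt = 0
dy/dt = -x/y · dx/dt = -21/√583 · 1 = -21√583/583 m/s
The top is descending at 21√583/583 ≈ 0.8697 m/s.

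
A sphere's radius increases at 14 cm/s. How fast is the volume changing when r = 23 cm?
29624π cm³/s

V = (4/3)πr³
dV/dt = dV/dr · dr/dt = 4πr² · 14
At r = 23: dV/dt = 29624π cm³/s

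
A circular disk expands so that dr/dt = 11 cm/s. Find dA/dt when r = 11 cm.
242π cm²/s

A = πr²
dA/dt = 2πr · dr/dt = 2π(11)(11) = 242π cm²/s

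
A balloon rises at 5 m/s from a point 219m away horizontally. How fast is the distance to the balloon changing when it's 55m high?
275√50986/50986 ≈ 1.218 m/s

z² = 219² + y²
z = √(219² + 55²) = √50986
dz/dt = y/z · dy/dt = 55/√50986 · 5 = 275√50986/50986 ≈ 1.218 m/s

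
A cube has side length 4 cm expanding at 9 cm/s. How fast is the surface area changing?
432 cm²/s

A = 6s²
dA/dt = 12s · ds/dt = 12·4·9 = 432 cm²/s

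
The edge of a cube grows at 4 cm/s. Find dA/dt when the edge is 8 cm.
384 cm²/s

A = 6s²
dA/dt = 12s · ds/dt = 12·8·4 = 384 cm²/s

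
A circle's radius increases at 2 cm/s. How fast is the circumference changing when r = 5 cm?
4π cm/s

C = 2πr
dC/dt = 2π · dr/dt = 2π · 2 = 4π cm/s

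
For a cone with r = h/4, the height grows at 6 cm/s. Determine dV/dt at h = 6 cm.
27π/2 cm³/s

V = (1/3)π(h/4)²h = πh³/48
dV/dt = πh²/16 · 6
At h = 6: dV/dt = 27π/2 cm³/s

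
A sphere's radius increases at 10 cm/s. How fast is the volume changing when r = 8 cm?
2560π cm³/s

V = (4/3)πr³
dV/dt = dV/dr · dr/dt = 4πr² · 10
At r = 8: dV/dt = 2560π cm³/s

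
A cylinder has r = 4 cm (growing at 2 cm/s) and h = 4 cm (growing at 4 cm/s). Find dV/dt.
128π cm³/s

V = πr²h
dV/dt = 2πrh·dr/dt + πr²·dh/dt
= 2π(4)(4)(2) + π(4)²(4)
= 128π cm³/s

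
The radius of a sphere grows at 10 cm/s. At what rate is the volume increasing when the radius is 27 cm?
29160π cm³/s

V = (4/3)πr³
dV/dt = dV/dr · dr/dt = 4πr² · 10
At r = 27: dV/dt = 29160π cm³/s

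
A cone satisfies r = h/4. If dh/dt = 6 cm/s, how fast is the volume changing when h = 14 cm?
147π/2 cm³/s

V = (1/3)π(h/4)²h = πh³/48
dV/dt = πh²/16 · 6
At h = 14: dV/dt = 147π/2 cm³/s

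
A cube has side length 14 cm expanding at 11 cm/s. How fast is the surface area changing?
1848 cm²/s

A = 6s²
dA/dt = 12s · ds/dt = 12·14·11 = 1848 cm²/s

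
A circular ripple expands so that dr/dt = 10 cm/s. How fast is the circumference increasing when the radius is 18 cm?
20π cm/s

C = 2πr
dC/dt = 2π · dr/dt = 2π · 10 = 20π cm/s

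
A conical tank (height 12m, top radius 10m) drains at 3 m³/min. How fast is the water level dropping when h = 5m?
108/(625π) ≈ 0.055 m/min

r/h = 10/12, so r = (5/6)h
V = (1/3)πr²h = (1/3)π((5/6)h)²h = (25/108)πh³
dV/dh = (25/36)πh²
dh/dt = (dV/dt)/(dV/dh) = -3/((25/36)π·5²) = -108/(625π) m/min
The level is dropping at 108/(625π) ≈ 0.055 m/min.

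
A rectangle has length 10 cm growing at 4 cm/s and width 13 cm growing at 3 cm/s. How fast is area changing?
82 cm²/s

A = lw
dA/dt = w·dl/dt + l·dw/dt = 13·4 + 10·3 = 82 cm²/s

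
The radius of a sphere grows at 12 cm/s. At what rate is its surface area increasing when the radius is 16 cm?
1536π cm²/s

S = 4πr²
dS/dt = dS/dr · dr/dt = 8πr · 12
At r = 16: dS/dt = 1536π cm²/s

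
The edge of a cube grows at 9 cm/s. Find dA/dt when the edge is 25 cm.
2700 cm²/s

A = 6s²
dA/dt = 12s · ds/dt = 12·25·9 = 2700 cm²/s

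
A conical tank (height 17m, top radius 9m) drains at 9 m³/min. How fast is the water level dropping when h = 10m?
289/(900π) ≈ 0.1022 m/min

r/h = 9/17, so r = (9/17)h
V = (1/3)πr²h = (1/3)π((9/17)h)²h = (27/289)πh³
dV/dh = (81/289)πh²
dh/dt = (dV/dt)/(dV/dh) = -9/((81/289)π·10²) = -289/(900π) m/min
The level is dropping at 289/(900π) ≈ 0.1022 m/min.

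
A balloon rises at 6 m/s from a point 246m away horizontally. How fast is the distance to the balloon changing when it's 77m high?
462√66445/66445 ≈ 1.792 m/s

z² = 246² + y²
z = √(246² + 77²) = √66445
dz/dt = y/z · dy/dt = 77/√66445 · 6 = 462√66445/66445 ≈ 1.792 m/s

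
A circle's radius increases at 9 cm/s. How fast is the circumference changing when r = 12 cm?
18π cm/s

C = 2πr
dC/dt = 2π · dr/dt = 2π · 9 = 18π cm/s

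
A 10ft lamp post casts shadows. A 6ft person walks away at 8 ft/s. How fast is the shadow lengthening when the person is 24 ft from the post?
12 ft/s

By similar triangles: 10/(x+s) = 6/s
Solving: s = 6x/4
ds/dt = 6/4 · dx/dt = 3/2 · 8 = 12 ft/s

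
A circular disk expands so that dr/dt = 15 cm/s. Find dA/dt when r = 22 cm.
660π cm²/s

A = πr²
dA/dt = 2πr · dr/dt = 2π(22)(15) = 660π cm²/s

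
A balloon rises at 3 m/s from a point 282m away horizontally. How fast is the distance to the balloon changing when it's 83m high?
249√86413/86413 ≈ 0.8471 m/s

z² = 282² + y²
z = √(282² + 83²) = √86413
dz/dt = y/z · dy/dt = 83/√86413 · 3 = 249√86413/86413 ≈ 0.8471 m/s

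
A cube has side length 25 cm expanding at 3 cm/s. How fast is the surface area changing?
900 cm²/s

A = 6s²
dA/dt = 12s · ds/dt = 12·25·3 = 900 cm²/s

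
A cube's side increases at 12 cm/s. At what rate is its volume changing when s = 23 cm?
19044 cm³/s

V = s³
dV/dt = 3s² · ds/dt = 3·23²·12 = 19044 cm³/s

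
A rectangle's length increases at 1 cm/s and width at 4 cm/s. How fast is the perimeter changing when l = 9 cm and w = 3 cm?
10 cm/s

P = 2(l + w)
dP/dt = 2(dl/dt + dw/dt) = 2(1 + 4) = 10 cm/s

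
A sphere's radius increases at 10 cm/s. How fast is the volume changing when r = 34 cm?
46240π cm³/s

V = (4/3)πr³
dV/dt = dV/dr · dr/dt = 4πr² · 10
At r = 34: dV/dt = 46240π cm³/s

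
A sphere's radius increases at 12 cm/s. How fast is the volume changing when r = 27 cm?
34992π cm³/s

V = (4/3)πr³
dV/dt = dV/dr · dr/dt = 4πr² · 12
At r = 27: dV/dt = 34992π cm³/s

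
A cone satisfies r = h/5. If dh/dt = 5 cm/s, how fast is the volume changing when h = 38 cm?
1444π/5 cm³/s

V = (1/3)π(h/5)²h = πh³/75
dV/dt = πh²/25 · 5
At h = 38: dV/dt = 1444π/5 cm³/s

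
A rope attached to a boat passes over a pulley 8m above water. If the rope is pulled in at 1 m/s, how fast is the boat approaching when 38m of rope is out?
19√345/345 ≈ 1.023 m/s

rope² = x² + 8²
x = √(38² - 8²) = 2√345
dx/dt = (rope/x) · d(rope)/dt = (38/(2√345)) · (-1) = -19√345/345 m/s
The boat approaches at 19√345/345 ≈ 1.023 m/s.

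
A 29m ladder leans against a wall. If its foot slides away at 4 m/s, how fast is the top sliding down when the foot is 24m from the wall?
96√265/265 ≈ 5.897 m/s

x² + y² = 29²
2x·dx/dt + 2y·dy/dt = 0
dy/dt = -x/y · dx/dt = -24/√265 · 4 = -96√265/265 m/s
The top is descending at 96√265/265 ≈ 5.897 m/s.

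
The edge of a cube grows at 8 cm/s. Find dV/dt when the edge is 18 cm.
7776 cm³/s

V = s³
dV/dt = 3s² · ds/dt = 3·18²·8 = 7776 cm³/s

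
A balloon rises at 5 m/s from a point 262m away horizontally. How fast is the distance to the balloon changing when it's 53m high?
265√71453/71453 ≈ 0.9914 m/s

z² = 262² + y²
z = √(262² + 53²) = √71453
dz/dt = y/z · dy/dt = 53/√71453 · 5 = 265√71453/71453 ≈ 0.9914 m/s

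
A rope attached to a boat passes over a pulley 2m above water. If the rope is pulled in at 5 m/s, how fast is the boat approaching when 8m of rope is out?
4√15/3 ≈ 5.164 m/s

rope² = x² + 2²
x = √(8² - 2²) = 2√15
dx/dt = (rope/x) · d(rope)/dt = (8/(2√15)) · (-5) = -4√15/3 m/s
The boat approaches at 4√15/3 ≈ 5.164 m/s.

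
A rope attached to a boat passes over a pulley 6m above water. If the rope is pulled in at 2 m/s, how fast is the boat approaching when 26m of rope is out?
13√10/20 ≈ 2.055 m/s

rope² = x² + 6²
x = √(26² - 6²) = 8√10
dx/dt = (rope/x) · d(rope)/dt = (26/(8√10)) · (-2) = -13√10/20 m/s
The boat approaches at 13√10/20 ≈ 2.055 m/s.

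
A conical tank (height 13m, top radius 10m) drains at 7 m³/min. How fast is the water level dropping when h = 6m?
1183/(3600π) ≈ 0.1046 m/min

r/h = 10/13, so r = (10/13)h
V = (1/3)πr²h = (1/3)π((10/13)h)²h = (100/507)πh³
dV/dh = (100/169)πh²
dh/dt = (dV/dt)/(dV/dh) = -7/((100/169)π·6²) = -1183/(3600π) m/min
The level is dropping at 1183/(3600π) ≈ 0.1046 m/min.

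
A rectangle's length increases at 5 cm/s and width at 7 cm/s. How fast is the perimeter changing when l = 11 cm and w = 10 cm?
24 cm/s

P = 2(l + w)
dP/dt = 2(dl/dt + dw/dt) = 2(5 + 7) = 24 cm/s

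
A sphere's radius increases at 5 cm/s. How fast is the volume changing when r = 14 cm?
3920π cm³/s

V = (4/3)πr³
dV/dt = dV/dr · dr/dt = 4πr² · 5
At r = 14: dV/dt = 3920π cm³/s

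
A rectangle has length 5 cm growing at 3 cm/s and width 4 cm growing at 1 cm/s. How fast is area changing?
17 cm²/s

A = lw
dA/dt = w·dl/dt + l·dw/dt = 4·3 + 5·1 = 17 cm²/s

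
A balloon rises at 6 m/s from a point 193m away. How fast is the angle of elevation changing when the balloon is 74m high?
0.027104 rad/s

tan(θ) = y/193
sec²(θ) · dθ/dt = (1/193) · dy/dt
dθ/dt = cos²(θ)/193 · 6 = 193/(193² + 74²) · 6
dθ/dt = 0.027104 rad/s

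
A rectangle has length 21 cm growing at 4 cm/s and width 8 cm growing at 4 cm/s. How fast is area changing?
116 cm²/s

A = lw
dA/dt = w·dl/dt + l·dw/dt = 8·4 + 21·4 = 116 cm²/s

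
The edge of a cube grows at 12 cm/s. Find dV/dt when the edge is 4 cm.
576 cm³/s

V = s³
dV/dt = 3s² · ds/dt = 3·4²·12 = 576 cm³/s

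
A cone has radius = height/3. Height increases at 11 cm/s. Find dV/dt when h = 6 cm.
44π cm³/s

V = (1/3)π(h/3)²h = πh³/27
dV/dt = πh²/9 · 11
At h = 6: dV/dt = 44π cm³/s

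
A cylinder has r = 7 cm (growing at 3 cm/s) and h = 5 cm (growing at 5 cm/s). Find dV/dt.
455π cm³/s

V = πr²h
dV/dt = 2πrh·dr/dt + πr²·dh/dt
= 2π(7)(5)(3) + π(7)²(5)
= 455π cm³/s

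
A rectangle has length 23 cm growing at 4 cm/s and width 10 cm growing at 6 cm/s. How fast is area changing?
178 cm²/s

A = lw
dA/dt = w·dl/dt + l·dw/dt = 10·4 + 23·6 = 178 cm²/s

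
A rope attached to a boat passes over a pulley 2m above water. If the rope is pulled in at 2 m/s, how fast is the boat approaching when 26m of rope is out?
13√42/42 ≈ 2.006 m/s

rope² = x² + 2²
x = √(26² - 2²) = 4√42
dx/dt = (rope/x) · d(rope)/dt = (26/(4√42)) · (-2) = -13√42/42 m/s
The boat approaches at 13√42/42 ≈ 2.006 m/s.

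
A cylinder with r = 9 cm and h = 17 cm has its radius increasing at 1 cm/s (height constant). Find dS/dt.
70π cm²/s

S = 2πrh + 2πr² (lateral + bases)
dS/dt = (2πh + 4πr)·dr/dt = (2π·17 + 4π·9)·1
= 70π cm²/s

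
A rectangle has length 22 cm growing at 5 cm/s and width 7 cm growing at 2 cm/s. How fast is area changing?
79 cm²/s

A = lw
dA/dt = w·dl/dt + l·dw/dt = 7·5 + 22·2 = 79 cm²/s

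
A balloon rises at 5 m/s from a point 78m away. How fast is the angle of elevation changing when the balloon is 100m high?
0.024248 rad/s

tan(θ) = y/78
sec²(θ) · dθ/dt = (1/78) · dy/dt
dθ/dt = cos²(θ)/78 · 5 = 78/(78² + 100²) · 5
dθ/dt = 0.024248 rad/s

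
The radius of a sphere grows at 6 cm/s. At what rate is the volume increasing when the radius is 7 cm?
1176π cm³/s

V = (4/3)πr³
dV/dt = dV/dr · dr/dt = 4πr² · 6
At r = 7: dV/dt = 1176π cm³/s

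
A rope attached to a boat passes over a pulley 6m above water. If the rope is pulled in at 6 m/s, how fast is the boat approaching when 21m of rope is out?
14√5/5 ≈ 6.261 m/s

rope² = x² + 6²
x = √(21² - 6²) = 9√5
dx/dt = (rope/x) · d(rope)/dt = (21/(9√5)) · (-6) = -14√5/5 m/s
The boat approaches at 14√5/5 ≈ 6.261 m/s.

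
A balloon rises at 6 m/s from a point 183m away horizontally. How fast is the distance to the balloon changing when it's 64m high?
384√37585/37585 ≈ 1.981 m/s

z² = 183² + y²
z = √(183² + 64²) = √37585
dz/dt = y/z · dy/dt = 64/√37585 · 6 = 384√37585/37585 ≈ 1.981 m/s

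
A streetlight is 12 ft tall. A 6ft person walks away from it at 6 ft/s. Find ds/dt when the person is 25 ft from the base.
6 ft/s

By similar triangles: 12/(x+s) = 6/s
Solving: s = 6x/6
ds/dt = 6/6 · dx/dt = 1 · 6 = 6 ft/s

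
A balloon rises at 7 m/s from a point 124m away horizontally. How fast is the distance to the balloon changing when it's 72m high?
126√1285/1285 ≈ 3.515 m/s

z² = 124² + y²
z = √(124² + 72²) = 4√1285
dz/dt = y/z · dy/dt = 72/(4√1285) · 7 = 126√1285/1285 ≈ 3.515 m/s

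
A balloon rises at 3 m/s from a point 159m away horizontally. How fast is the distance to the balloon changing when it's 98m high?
294√34885/34885 ≈ 1.574 m/s

z² = 159² + y²
z = √(159² + 98²) = √34885
dz/dt = y/z · dy/dt = 98/√34885 · 3 = 294√34885/34885 ≈ 1.574 m/s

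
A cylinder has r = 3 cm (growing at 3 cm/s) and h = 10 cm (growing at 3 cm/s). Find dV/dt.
207π cm³/s

V = πr²h
dV/dt = 2πrh·dr/dt + πr²·dh/dt
= 2π(3)(10)(3) + π(3)²(3)
= 207π cm³/s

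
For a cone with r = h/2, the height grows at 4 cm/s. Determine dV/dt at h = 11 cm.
121π cm³/s

V = (1/3)π(h/2)²h = πh³/12
dV/dt = πh²/4 · 4
At h = 11: dV/dt = 121π cm³/s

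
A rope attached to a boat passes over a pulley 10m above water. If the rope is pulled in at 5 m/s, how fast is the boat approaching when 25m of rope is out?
25√21/21 ≈ 5.455 m/s

rope² = x² + 10²
x = √(25² - 10²) = 5√21
dx/dt = (rope/x) · d(rope)/dt = (25/(5√21)) · (-5) = -25√21/21 m/s
The boat approaches at 25√21/21 ≈ 5.455 m/s.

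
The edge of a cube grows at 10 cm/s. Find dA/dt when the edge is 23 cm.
2760 cm²/s

A = 6s²
dA/dt = 12s · ds/dt = 12·23·10 = 2760 cm²/s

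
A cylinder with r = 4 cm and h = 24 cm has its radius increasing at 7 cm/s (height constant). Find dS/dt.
448π cm²/s

S = 2πrh + 2πr² (lateral + bases)
dS/dt = (2πh + 4πr)·dr/dt = (2π·24 + 4π·4)·7
= 448π cm²/s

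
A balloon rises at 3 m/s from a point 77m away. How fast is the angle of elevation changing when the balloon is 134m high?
0.009671 rad/s

tan(θ) = y/77
sec²(θ) · dθ/dt = (1/77) · dy/dt
dθ/dt = cos²(θ)/77 · 3 = 77/(77² + 134²) · 3
dθ/dt = 0.009671 rad/s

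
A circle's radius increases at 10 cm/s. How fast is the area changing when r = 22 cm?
440π cm²/s

A = πr²
dA/dt = 2πr · dr/dt = 2π(22)(10) = 440π cm²/s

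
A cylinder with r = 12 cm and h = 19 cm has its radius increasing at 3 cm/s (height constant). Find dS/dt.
258π cm²/s

S = 2πrh + 2πr² (lateral + bases)
dS/dt = (2πh + 4πr)·dr/dt = (2π·19 + 4π·12)·3
= 258π cm²/s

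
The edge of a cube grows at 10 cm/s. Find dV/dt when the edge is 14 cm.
5880 cm³/s

V = s³
dV/dt = 3s² · ds/dt = 3·14²·10 = 5880 cm³/s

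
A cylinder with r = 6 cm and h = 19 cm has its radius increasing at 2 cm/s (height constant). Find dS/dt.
124π cm²/s

S = 2πrh + 2πr² (lateral + bases)
dS/dt = (2πh + 4πr)·dr/dt = (2π·19 + 4π·6)·2
= 124π cm²/s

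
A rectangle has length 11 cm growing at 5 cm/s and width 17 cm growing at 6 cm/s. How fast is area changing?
151 cm²/s

A = lw
dA/dt = w·dl/dt + l·dw/dt = 17·5 + 11·6 = 151 cm²/s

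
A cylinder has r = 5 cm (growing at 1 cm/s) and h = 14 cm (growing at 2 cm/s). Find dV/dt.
190π cm³/s

V = πr²h
dV/dt = 2πrh·dr/dt + πr²·dh/dt
= 2π(5)(14)(1) + π(5)²(2)
= 190π cm³/s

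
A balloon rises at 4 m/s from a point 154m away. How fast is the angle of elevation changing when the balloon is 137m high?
0.014499 rad/s

tan(θ) = y/154
sec²(θ) · dθ/dt = (1/154) · dy/dt
dθ/dt = cos²(θ)/154 · 4 = 154/(154² + 137²) · 4
dθ/dt = 0.014499 rad/s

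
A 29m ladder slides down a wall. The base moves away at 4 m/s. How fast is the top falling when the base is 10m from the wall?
40√741/741 ≈ 1.469 m/s

x² + y² = 29²
2x·dx/dt + 2y·dy/dt = 0
dy/dt = -x/y · dx/dt = -10/√741 · 4 = -40√741/741 m/s
The top is descending at 40√741/741 ≈ 1.469 m/s.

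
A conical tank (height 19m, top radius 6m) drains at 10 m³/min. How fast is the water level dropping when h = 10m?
361/(360π) ≈ 0.3192 m/min

r/h = 6/19, so r = (6/19)h
V = (1/3)πr²h = (1/3)π((6/19)h)²h = (12/361)πh³
dV/dh = (36/361)πh²
dh/dt = (dV/dt)/(dV/dh) = -10/((36/361)π·10²) = -361/(360π) m/min
The level is dropping at 361/(360π) ≈ 0.3192 m/min.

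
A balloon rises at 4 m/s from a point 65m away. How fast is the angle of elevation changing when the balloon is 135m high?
0.011581 rad/s

tan(θ) = y/65
sec²(θ) · dθ/dt = (1/65) · dy/dt
dθ/dt = cos²(θ)/65 · 4 = 65/(65² + 135²) · 4
dθ/dt = 0.011581 rad/s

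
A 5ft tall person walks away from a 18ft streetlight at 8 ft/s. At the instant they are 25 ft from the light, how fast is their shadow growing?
40/13 ft/s

By similar triangles: 18/(x+s) = 5/s
Solving: s = 5x/13
ds/dt = 5/13 · dx/dt = 5/13 · 8 = 40/13 ft/s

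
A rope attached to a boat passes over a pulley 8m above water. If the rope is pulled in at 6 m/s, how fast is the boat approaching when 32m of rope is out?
8√15/5 ≈ 6.197 m/s

rope² = x² + 8²
x = √(32² - 8²) = 8√15
dx/dt = (rope/x) · d(rope)/dt = (32/(8√15)) · (-6) = -8√15/5 m/s
The boat approaches at 8√15/5 ≈ 6.197 m/s.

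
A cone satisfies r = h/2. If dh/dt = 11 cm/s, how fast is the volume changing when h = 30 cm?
2475π cm³/s

V = (1/3)π(h/2)²h = πh³/12
dV/dt = πh²/4 · 11
At h = 30: dV/dt = 2475π cm³/s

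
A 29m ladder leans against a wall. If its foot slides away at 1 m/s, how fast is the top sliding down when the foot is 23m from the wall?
23√78/156 ≈ 1.302 m/s

x² + y² = 29²
2x·dx/dt + 2y·dy/dt = 0
dy/dt = -x/y · dx/dt = -23/(2√78) · 1 = -23√78/156 m/s
The top is descending at 23√78/156 ≈ 1.302 m/s.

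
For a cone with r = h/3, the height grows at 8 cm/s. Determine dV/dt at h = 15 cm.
200π cm³/s

V = (1/3)π(h/3)²h = πh³/27
dV/dt = πh²/9 · 8
At h = 15: dV/dt = 200π cm³/s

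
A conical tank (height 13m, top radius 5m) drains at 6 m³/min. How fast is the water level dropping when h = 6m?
169/(150π) ≈ 0.3586 m/min

r/h = 5/13, so r = (5/13)h
V = (1/3)πr²h = (1/3)π((5/13)h)²h = (25/507)πh³
dV/dh = (25/169)πh²
dh/dt = (dV/dt)/(dV/dh) = -6/((25/169)π·6²) = -169/(150π) m/min
The level is dropping at 169/(150π) ≈ 0.3586 m/min.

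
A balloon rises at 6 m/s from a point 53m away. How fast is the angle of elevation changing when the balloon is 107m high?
0.022303 rad/s

tan(θ) = y/53
sec²(θ) · dθ/dt = (1/53) · dy/dt
dθ/dt = cos²(θ)/53 · 6 = 53/(53² + 107²) · 6
dθ/dt = 0.022303 rad/s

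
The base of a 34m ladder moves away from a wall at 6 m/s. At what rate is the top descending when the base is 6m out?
9√70/70 ≈ 1.076 m/s

x² + y² = 34²
2x·dx/dt + 2y·dy/dt = 0
dy/dt = -x/y · dx/dt = -6/(4√70) · 6 = -9√70/70 m/s
The top is descending at 9√70/70 ≈ 1.076 m/s.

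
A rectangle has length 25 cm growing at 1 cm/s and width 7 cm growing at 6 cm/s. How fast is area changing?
157 cm²/s

A = lw
dA/dt = w·dl/dt + l·dw/dt = 7·1 + 25·6 = 157 cm²/s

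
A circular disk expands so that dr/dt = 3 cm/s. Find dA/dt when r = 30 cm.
180π cm²/s

A = πr²
dA/dt = 2πr · dr/dt = 2π(30)(3) = 180π cm²/s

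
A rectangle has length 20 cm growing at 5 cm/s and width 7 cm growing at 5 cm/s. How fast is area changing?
135 cm²/s

A = lw
dA/dt = w·dl/dt + l·dw/dt = 7·5 + 20·5 = 135 cm²/s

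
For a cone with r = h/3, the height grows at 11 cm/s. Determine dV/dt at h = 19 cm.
3971π/9 cm³/s

V = (1/3)π(h/3)²h = πh³/27
dV/dt = πh²/9 · 11
At h = 19: dV/dt = 3971π/9 cm³/s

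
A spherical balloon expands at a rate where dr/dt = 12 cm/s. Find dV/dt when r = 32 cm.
49152π cm³/s

V = (4/3)πr³
dV/dt = dV/dr · dr/dt = 4πr² · 12
At r = 32: dV/dt = 49152π cm³/s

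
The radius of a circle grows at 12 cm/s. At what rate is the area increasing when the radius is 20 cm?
480π cm²/s

A = πr²
dA/dt = 2πr · dr/dt = 2π(20)(12) = 480π cm²/s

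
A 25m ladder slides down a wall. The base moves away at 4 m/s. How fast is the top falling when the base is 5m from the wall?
√6/3 ≈ 0.8165 m/s

x² + y² = 25²
2x·dx/dt + 2y·dy/dt = 0
dy/dt = -x/y · dx/dt = -5/(10√6) · 4 = -√6/3 m/s
The top is descending at √6/3 ≈ 0.8165 m/s.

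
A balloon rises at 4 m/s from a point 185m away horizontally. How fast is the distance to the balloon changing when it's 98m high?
392√43829/43829 ≈ 1.872 m/s

z² = 185² + y²
z = √(185² + 98²) = √43829
dz/dt = y/z · dy/dt = 98/√43829 · 4 = 392√43829/43829 ≈ 1.872 m/s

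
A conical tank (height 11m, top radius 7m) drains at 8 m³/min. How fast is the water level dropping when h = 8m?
121/(392π) ≈ 0.09825 m/min

r/h = 7/11, so r = (7/11)h
V = (1/3)πr²h = (1/3)π((7/11)h)²h = (49/363)πh³
dV/dh = (49/121)πh²
dh/dt = (dV/dt)/(dV/dh) = -8/((49/121)π·8²) = -121/(392π) m/min
The level is dropping at 121/(392π) ≈ 0.09825 m/min.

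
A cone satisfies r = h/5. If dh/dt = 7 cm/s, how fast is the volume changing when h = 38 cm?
10108π/25 cm³/s

V = (1/3)π(h/5)²h = πh³/75
dV/dt = πh²/25 · 7
At h = 38: dV/dt = 10108π/25 cm³/s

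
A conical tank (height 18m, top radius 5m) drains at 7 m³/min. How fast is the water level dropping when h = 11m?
2268/(3025π) ≈ 0.2387 m/min

r/h = 5/18, so r = (5/18)h
V = (1/3)πr²h = (1/3)π((5/18)h)²h = (25/972)πh³
dV/dh = (25/324)πh²
dh/dt = (dV/dt)/(dV/dh) = -7/((25/324)π·11²) = -2268/(3025π) m/min
The level is dropping at 2268/(3025π) ≈ 0.2387 m/min.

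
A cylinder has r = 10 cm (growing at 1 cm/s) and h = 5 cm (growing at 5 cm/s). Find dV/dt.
600π cm³/s

V = πr²h
dV/dt = 2πrh·dr/dt + πr²·dh/dt
= 2π(10)(5)(1) + π(10)²(5)
= 600π cm³/s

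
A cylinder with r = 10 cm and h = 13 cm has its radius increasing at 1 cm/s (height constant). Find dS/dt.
66π cm²/s

S = 2πrh + 2πr² (lateral + bases)
dS/dt = (2πh + 4πr)·dr/dt = (2π·13 + 4π·10)·1
= 66π cm²/s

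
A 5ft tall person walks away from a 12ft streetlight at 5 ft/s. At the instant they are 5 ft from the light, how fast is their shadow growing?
25/7 ft/s

By similar triangles: 12/(x+s) = 5/s
Solving: s = 5x/7
ds/dt = 5/7 · dx/dt = 5/7 · 5 = 25/7 ft/s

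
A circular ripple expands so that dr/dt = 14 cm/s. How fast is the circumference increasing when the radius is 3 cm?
28π cm/s

C = 2πr
dC/dt = 2π · dr/dt = 2π · 14 = 28π cm/s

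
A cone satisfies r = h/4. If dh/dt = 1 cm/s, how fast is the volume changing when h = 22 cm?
121π/4 cm³/s

V = (1/3)π(h/4)²h = πh³/48
dV/dt = πh²/16 · 1
At h = 22: dV/dt = 121π/4 cm³/s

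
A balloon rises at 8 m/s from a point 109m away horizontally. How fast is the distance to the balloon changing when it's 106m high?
848√23117/23117 ≈ 5.577 m/s

z² = 109² + y²
z = √(109² + 106²) = √23117
dz/dt = y/z · dy/dt = 106/√23117 · 8 = 848√23117/23117 ≈ 5.577 m/s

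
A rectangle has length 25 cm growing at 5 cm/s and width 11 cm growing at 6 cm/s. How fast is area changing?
205 cm²/s

A = lw
dA/dt = w·dl/dt + l·dw/dt = 11·5 + 25·6 = 205 cm²/s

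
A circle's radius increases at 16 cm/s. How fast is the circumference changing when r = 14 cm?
32π cm/s

C = 2πr
dC/dt = 2π · dr/dt = 2π · 16 = 32π cm/s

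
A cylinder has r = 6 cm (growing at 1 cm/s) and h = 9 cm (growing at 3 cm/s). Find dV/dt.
216π cm³/s

V = πr²h
dV/dt = 2πrh·dr/dt + πr²·dh/dt
= 2π(6)(9)(1) + π(6)²(3)
= 216π cm³/s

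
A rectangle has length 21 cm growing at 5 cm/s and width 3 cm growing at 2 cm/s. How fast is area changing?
57 cm²/s

A = lw
dA/dt = w·dl/dt + l·dw/dt = 3·5 + 21·2 = 57 cm²/s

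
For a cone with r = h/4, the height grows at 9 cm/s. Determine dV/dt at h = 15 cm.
2025π/16 cm³/s

V = (1/3)π(h/4)²h = πh³/48
dV/dt = πh²/16 · 9
At h = 15: dV/dt = 2025π/16 cm³/s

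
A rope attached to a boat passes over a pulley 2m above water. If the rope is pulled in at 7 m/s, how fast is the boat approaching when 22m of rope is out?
77√30/60 ≈ 7.029 m/s

rope² = x² + 2²
x = √(22² - 2²) = 4√30
dx/dt = (rope/x) · d(rope)/dt = (22/(4√30)) · (-7) = -77√30/60 m/s
The boat approaches at 77√30/60 ≈ 7.029 m/s.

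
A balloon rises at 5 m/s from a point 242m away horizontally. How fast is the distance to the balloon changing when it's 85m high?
425√65789/65789 ≈ 1.657 m/s

z² = 242² + y²
z = √(242² + 85²) = √65789
dz/dt = y/z · dy/dt = 85/√65789 · 5 = 425√65789/65789 ≈ 1.657 m/s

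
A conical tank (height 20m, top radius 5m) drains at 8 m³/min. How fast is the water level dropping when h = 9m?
128/(81π) ≈ 0.503 m/min

r/h = 5/20, so r = (1/4)h
V = (1/3)πr²h = (1/3)π((1/4)h)²h = (1/48)πh³
dV/dh = (1/16)πh²
dh/dt = (dV/dt)/(dV/dh) = -8/((1/16)π·9²) = -128/(81π) m/min
The level is dropping at 128/(81π) ≈ 0.503 m/min.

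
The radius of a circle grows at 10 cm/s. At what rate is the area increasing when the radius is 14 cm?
280π cm²/s

A = πr²
dA/dt = 2πr · dr/dt = 2π(14)(10) = 280π cm²/s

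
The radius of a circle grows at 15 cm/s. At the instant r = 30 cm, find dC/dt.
30π cm/s

C = 2πr
dC/dt = 2π · dr/dt = 2π · 15 = 30π cm/s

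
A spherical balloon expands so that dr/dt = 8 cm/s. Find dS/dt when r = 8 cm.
512π cm²/s

S = 4πr²
dS/dt = dS/dr · dr/dt = 8πr · 8
At r = 8: dS/dt = 512π cm²/s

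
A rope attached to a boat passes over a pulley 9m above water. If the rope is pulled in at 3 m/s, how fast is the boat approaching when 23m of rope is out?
69√7/56 ≈ 3.26 m/s

rope² = x² + 9²
x = √(23² - 9²) = 8√7
dx/dt = (rope/x) · d(rope)/dt = (23/(8√7)) · (-3) = -69√7/56 m/s
The boat approaches at 69√7/56 ≈ 3.26 m/s.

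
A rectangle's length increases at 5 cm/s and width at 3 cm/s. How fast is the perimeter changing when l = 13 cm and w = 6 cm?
16 cm/s

P = 2(l + w)
dP/dt = 2(dl/dt + dw/dt) = 2(5 + 3) = 16 cm/s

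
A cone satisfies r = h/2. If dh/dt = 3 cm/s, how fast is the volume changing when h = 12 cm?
108π cm³/s

V = (1/3)π(h/2)²h = πh³/12
dV/dt = πh²/4 · 3
At h = 12: dV/dt = 108π cm³/s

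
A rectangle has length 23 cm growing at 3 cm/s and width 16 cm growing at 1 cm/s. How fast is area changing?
71 cm²/s

A = lw
dA/dt = w·dl/dt + l·dw/dt = 16·3 + 23·1 = 71 cm²/s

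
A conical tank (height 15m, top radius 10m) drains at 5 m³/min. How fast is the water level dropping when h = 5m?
9/(20π) ≈ 0.1432 m/min

r/h = 10/15, so r = (2/3)h
V = (1/3)πr²h = (1/3)π((2/3)h)²h = (4/27)πh³
dV/dh = (4/9)πh²
dh/dt = (dV/dt)/(dV/dh) = -5/((4/9)π·5²) = -9/(20π) m/min
The level is dropping at 9/(20π) ≈ 0.1432 m/min.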